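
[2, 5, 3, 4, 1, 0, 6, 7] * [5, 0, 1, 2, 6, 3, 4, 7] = [1, 3, 2, 6, 0, 5, 4, 7]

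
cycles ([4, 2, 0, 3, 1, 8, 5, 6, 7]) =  (0 4 1 2)(5 8 7 6)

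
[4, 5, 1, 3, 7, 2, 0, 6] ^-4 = [0, 2, 5, 3, 4, 1, 6, 7] 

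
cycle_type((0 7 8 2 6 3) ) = 6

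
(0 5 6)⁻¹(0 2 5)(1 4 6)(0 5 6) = (0 1 4)(2 6 5)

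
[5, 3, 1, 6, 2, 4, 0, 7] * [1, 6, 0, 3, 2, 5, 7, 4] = [5, 3, 6, 7, 0, 2, 1, 4]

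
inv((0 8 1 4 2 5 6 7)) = (0 7 6 5 2 4 1 8)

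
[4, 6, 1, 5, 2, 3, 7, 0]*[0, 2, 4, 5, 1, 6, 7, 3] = [1, 7, 2, 6, 4, 5, 3, 0]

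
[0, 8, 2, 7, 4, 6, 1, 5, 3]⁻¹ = [0, 6, 2, 8, 4, 7, 5, 3, 1]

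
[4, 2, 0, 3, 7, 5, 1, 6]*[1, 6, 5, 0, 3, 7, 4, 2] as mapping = [0→3, 1→5, 2→1, 3→0, 4→2, 5→7, 6→6, 7→4] 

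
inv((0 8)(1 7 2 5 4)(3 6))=(0 8)(1 4 5 2 7)(3 6)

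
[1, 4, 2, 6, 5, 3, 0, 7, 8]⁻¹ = [6, 0, 2, 5, 1, 4, 3, 7, 8]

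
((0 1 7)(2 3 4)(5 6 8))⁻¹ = (0 7 1)(2 4 3)(5 8 6)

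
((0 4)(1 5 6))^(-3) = (0 4)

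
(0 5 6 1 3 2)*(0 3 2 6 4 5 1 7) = (0 1 2 3 6 7) (4 5) 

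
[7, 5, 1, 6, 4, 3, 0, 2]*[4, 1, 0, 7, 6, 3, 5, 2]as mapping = [0→2, 1→3, 2→1, 3→5, 4→6, 5→7, 6→4, 7→0]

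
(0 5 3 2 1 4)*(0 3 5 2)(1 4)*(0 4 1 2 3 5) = (0 3 4 5)(1 2)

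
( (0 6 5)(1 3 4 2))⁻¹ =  (0 5 6)(1 2 4 3)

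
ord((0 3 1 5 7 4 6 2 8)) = 9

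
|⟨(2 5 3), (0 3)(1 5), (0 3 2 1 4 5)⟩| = 720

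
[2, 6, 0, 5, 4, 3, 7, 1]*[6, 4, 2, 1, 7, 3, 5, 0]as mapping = [0→2, 1→5, 2→6, 3→3, 4→7, 5→1, 6→0, 7→4]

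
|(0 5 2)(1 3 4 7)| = 12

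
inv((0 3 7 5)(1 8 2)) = (0 5 7 3)(1 2 8)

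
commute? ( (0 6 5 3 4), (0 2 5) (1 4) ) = no: (0 6 5 3 4) * (0 2 5) (1 4) = (0 6) (1 4 2 5 3), (0 2 5) (1 4) * (0 6 5 3 4) = (0 2 3 4 1) (5 6) 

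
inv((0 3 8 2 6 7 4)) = (0 4 7 6 2 8 3)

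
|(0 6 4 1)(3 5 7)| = 12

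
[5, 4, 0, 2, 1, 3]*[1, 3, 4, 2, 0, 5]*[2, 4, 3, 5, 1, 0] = [0, 2, 4, 1, 5, 3]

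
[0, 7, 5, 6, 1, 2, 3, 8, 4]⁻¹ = [0, 4, 5, 6, 8, 2, 3, 1, 7]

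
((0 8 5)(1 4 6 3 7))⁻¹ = (0 5 8)(1 7 3 6 4)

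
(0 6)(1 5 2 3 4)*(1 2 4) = (0 6)(1 5 4 2 3)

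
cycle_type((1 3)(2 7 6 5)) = 2.4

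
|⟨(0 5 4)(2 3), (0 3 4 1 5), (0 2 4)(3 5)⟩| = 720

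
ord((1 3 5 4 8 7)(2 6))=6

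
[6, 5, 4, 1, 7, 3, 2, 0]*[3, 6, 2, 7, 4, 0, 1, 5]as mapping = [0→1, 1→0, 2→4, 3→6, 4→5, 5→7, 6→2, 7→3]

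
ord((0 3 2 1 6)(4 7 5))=15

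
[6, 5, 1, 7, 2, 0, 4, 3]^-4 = [4, 0, 5, 3, 1, 6, 2, 7]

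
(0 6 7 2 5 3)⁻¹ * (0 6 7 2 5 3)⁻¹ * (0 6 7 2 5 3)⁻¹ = (0 2)(3 7)(5 6)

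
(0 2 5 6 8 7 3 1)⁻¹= (0 1 3 7 8 6 5 2)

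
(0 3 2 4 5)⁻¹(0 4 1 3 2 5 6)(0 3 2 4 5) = (0 6 3 5 1 2 4)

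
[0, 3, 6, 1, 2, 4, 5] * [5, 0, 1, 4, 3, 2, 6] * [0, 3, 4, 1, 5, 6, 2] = [6, 5, 2, 0, 3, 1, 4]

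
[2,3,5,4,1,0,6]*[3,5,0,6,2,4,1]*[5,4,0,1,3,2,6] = [5,6,3,0,2,1,4]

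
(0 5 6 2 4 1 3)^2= (0 6 4 3 5 2 1)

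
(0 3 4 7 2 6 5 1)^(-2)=(0 5 2 4)(1 6 7 3)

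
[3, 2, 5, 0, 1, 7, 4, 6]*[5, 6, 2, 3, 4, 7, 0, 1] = [3, 2, 7, 5, 6, 1, 4, 0]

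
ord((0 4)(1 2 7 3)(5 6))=4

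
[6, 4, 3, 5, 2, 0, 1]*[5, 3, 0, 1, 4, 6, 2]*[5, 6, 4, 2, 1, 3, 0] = [4, 1, 6, 0, 5, 3, 2]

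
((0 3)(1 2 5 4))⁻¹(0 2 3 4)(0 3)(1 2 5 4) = (0 1 3 5)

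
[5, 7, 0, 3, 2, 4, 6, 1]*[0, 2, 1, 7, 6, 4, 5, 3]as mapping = [0→4, 1→3, 2→0, 3→7, 4→1, 5→6, 6→5, 7→2]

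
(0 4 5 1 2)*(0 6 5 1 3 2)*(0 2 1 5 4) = (1 2 6 4 5 3)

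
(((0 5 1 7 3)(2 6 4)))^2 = (0 1 3 5 7)(2 4 6)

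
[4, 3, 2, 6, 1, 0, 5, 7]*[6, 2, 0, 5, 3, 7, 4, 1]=[3, 5, 0, 4, 2, 6, 7, 1]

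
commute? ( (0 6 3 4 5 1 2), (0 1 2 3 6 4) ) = no: (0 6 3 4 5 1 2)*(0 1 2 3 6 4) = (0 4 5 2 1 3), (0 1 2 3 6 4)*(0 6 3 4 5 1 2) = (0 2 4 6 5 1) 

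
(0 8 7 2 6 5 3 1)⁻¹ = (0 1 3 5 6 2 7 8)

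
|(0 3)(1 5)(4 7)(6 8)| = 2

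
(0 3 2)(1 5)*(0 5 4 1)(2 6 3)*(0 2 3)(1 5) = (0 3 6)(1 4 5 2)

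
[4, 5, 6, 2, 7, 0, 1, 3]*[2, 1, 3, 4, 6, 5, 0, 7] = [6, 5, 0, 3, 7, 2, 1, 4]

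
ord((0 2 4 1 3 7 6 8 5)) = 9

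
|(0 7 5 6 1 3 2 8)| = 8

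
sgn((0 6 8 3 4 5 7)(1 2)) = -1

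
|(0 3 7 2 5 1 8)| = 7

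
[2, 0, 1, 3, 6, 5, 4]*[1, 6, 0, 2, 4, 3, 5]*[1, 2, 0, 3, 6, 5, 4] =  [1, 2, 4, 0, 5, 3, 6]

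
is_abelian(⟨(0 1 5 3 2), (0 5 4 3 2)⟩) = no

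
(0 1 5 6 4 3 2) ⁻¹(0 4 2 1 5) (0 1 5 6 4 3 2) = (0 5 6 1 3) 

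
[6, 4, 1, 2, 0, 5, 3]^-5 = [6, 4, 1, 2, 0, 5, 3]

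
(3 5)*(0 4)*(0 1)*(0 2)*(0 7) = (0 4 1 2 7)(3 5)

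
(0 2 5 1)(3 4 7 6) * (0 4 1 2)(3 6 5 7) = (1 4 3)(2 7 5)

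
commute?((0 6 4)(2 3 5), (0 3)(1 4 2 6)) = no:(0 6 4)(2 3 5)*(0 3)(1 4 2 6) = (0 1 4 3 5 6 2), (0 3)(1 4 2 6)*(0 6 4)(2 3 5) = (0 5 2 4 3 6 1)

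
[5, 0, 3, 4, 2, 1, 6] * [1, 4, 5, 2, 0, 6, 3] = [6, 1, 2, 0, 5, 4, 3]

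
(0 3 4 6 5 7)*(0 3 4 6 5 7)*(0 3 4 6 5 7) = (0 6)(3 5)(4 7)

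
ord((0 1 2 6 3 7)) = 6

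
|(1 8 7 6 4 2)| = 6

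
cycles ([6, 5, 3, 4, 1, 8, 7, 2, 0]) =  (0 6 7 2 3 4 1 5 8) 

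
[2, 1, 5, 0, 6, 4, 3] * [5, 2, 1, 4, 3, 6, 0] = [1, 2, 6, 5, 0, 3, 4]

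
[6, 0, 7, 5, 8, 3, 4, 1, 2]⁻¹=[1, 7, 8, 5, 6, 3, 0, 2, 4]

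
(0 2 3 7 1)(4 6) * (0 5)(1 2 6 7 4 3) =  (0 6 3 4 7 2 1 5)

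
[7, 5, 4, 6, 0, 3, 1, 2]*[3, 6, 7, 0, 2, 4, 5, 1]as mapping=[0→1, 1→4, 2→2, 3→5, 4→3, 5→0, 6→6, 7→7]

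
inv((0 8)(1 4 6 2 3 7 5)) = (0 8)(1 5 7 3 2 6 4)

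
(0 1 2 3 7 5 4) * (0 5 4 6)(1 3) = (0 3 7 4 5 6)(1 2)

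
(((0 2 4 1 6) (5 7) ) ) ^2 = (0 4 6 2 1) 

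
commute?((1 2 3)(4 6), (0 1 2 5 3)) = no:(1 2 3)(4 6)*(0 1 2 5 3) = (0 1 5 3 2)(4 6), (0 1 2 5 3)*(1 2 3)(4 6) = (0 2 5 1 3)(4 6)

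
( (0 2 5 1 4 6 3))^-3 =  (0 4 2 6 5 3 1)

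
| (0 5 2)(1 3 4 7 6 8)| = 6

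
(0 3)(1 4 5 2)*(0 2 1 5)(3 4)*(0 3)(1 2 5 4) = (0 1)(2 4 3 5)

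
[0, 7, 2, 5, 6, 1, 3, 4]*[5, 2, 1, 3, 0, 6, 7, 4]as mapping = [0→5, 1→4, 2→1, 3→6, 4→7, 5→2, 6→3, 7→0]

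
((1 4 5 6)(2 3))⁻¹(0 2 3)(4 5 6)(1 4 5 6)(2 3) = (0 3 2)(1 5 6)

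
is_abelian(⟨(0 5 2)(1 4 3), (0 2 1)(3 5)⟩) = no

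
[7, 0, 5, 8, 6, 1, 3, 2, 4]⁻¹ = [1, 5, 7, 6, 8, 2, 4, 0, 3]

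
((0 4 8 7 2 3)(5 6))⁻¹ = (0 3 2 7 8 4)(5 6)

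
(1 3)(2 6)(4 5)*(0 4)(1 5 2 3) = (0 4 2 6 3 5)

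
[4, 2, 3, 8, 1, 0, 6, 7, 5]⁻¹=[5, 4, 1, 2, 0, 8, 6, 7, 3]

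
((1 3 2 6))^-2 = (1 2)(3 6)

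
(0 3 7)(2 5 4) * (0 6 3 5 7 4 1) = (0 5 1)(2 7 6 3 4)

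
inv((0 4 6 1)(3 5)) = (0 1 6 4)(3 5)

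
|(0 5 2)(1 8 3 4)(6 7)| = 12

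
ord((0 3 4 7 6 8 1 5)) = 8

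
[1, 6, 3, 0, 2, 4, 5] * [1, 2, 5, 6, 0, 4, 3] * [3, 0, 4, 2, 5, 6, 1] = [4, 2, 1, 0, 6, 3, 5]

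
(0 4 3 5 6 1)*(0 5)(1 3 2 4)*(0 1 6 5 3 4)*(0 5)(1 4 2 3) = (0 6 2 5)(3 4)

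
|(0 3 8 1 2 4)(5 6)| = 6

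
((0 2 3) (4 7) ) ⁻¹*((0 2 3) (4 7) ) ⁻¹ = (0 2 3) 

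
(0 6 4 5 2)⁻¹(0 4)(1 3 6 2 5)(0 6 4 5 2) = (0 2 1 3 4)(5 6)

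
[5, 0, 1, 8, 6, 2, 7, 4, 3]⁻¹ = [1, 2, 5, 8, 7, 0, 4, 6, 3]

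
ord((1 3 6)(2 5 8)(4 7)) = 6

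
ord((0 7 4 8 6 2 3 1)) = 8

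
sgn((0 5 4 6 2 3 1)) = 1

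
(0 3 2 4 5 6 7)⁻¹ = (0 7 6 5 4 2 3)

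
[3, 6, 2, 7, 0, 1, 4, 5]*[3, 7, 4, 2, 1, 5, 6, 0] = [2, 6, 4, 0, 3, 7, 1, 5]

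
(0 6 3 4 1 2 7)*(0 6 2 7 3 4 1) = (0 2 3 1 7 6 4)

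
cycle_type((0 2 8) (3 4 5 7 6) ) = 3.5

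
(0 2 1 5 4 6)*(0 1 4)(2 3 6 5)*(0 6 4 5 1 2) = (0 3 4 1)(2 5 6)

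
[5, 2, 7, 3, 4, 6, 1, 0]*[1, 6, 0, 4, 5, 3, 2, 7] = [3, 0, 7, 4, 5, 2, 6, 1]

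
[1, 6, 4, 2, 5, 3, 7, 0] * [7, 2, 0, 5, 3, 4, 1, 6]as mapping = [0→2, 1→1, 2→3, 3→0, 4→4, 5→5, 6→6, 7→7]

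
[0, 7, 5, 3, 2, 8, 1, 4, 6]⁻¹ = [0, 6, 4, 3, 7, 2, 8, 1, 5]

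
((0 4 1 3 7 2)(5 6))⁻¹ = (0 2 7 3 1 4)(5 6)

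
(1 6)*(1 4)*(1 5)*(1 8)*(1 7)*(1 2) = (1 6 4 5 8 7 2)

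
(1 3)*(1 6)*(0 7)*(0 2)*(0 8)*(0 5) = (0 7 2 8 5)(1 3 6)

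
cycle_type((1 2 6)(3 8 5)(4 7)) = 2.3^2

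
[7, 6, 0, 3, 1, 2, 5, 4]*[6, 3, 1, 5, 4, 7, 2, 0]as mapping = [0→0, 1→2, 2→6, 3→5, 4→3, 5→1, 6→7, 7→4]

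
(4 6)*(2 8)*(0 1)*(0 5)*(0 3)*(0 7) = (0 1 5 3 7)(2 8)(4 6)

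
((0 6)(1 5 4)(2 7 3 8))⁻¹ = (0 6)(1 4 5)(2 8 3 7)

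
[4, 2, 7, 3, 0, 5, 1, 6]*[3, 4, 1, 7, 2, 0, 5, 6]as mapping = [0→2, 1→1, 2→6, 3→7, 4→3, 5→0, 6→4, 7→5]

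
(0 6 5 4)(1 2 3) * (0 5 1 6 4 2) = (0 4 5 2 3 6 1)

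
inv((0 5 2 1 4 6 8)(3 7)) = (0 8 6 4 1 2 5)(3 7)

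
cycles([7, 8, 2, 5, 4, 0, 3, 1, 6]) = (0 7 1 8 6 3 5)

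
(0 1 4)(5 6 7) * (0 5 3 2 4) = (0 1)(2 4 5 6 7 3)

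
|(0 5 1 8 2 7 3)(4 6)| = 14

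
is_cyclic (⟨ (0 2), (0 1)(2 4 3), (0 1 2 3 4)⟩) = no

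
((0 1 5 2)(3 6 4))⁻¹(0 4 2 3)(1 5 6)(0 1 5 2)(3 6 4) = (0 6 1 3)(2 4 5)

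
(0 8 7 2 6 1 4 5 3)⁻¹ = (0 3 5 4 1 6 2 7 8)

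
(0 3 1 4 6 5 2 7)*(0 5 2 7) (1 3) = (0 1 4 6 2) (5 7) 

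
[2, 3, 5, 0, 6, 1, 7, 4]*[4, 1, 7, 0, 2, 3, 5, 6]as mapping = [0→7, 1→0, 2→3, 3→4, 4→5, 5→1, 6→6, 7→2]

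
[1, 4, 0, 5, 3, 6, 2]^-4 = [3, 5, 4, 2, 6, 0, 1]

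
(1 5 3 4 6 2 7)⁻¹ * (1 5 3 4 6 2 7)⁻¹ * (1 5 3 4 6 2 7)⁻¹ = (1 6 5 2 3 7 4)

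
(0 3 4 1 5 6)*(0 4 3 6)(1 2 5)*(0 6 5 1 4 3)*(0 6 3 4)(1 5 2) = (0 2 5 3 6 4 1)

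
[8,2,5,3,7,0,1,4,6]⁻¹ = [5,6,1,3,7,2,8,4,0]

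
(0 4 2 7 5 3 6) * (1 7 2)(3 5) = (0 4 1 7 3 6)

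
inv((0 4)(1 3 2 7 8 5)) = (0 4)(1 5 8 7 2 3)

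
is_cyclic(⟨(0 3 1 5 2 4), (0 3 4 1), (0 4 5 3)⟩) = no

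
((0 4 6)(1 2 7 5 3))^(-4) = (0 6 4)(1 2 7 5 3)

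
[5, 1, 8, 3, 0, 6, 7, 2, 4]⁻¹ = [4, 1, 7, 3, 8, 0, 5, 6, 2]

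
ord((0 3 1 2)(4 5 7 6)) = 4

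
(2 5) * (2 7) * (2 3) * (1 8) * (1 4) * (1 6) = (1 8 4 6)(2 5 7 3)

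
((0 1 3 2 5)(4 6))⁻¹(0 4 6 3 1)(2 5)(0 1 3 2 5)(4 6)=(0 5)(1 6 4 2 3)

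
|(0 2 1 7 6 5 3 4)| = 8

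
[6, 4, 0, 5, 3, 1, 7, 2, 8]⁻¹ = [2, 5, 7, 4, 1, 3, 0, 6, 8]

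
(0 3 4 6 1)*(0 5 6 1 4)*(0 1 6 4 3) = (1 5 4 6 3)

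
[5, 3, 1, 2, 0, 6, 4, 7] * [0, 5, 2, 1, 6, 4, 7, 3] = [4, 1, 5, 2, 0, 7, 6, 3]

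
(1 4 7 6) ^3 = (1 6 7 4) 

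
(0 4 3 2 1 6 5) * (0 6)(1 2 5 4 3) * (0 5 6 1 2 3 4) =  (0 4 2 3 6)(1 5)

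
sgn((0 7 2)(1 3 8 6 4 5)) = -1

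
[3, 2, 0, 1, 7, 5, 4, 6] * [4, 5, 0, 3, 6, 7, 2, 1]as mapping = [0→3, 1→0, 2→4, 3→5, 4→1, 5→7, 6→6, 7→2]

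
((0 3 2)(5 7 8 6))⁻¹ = (0 2 3)(5 6 8 7)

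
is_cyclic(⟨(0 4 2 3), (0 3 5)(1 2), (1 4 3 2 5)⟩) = no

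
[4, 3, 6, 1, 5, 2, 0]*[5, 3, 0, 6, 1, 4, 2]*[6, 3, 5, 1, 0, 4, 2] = [3, 2, 5, 1, 0, 6, 4]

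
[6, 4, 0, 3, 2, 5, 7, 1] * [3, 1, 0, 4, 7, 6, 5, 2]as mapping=[0→5, 1→7, 2→3, 3→4, 4→0, 5→6, 6→2, 7→1]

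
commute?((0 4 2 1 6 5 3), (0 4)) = no:(0 4 2 1 6 5 3)*(0 4) = (1 6 5 3 4 2), (0 4)*(0 4 2 1 6 5 3) = (0 2 1 6 5 3)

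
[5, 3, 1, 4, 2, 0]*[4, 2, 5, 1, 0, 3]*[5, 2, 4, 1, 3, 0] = [1, 2, 4, 5, 0, 3]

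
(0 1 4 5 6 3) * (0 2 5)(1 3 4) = (0 3 2 5 6 4)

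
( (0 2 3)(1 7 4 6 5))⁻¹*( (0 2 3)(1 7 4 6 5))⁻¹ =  (0 2 3)(1 6 7 5 4)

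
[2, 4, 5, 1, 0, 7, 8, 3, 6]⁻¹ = [4, 3, 0, 7, 1, 2, 8, 5, 6]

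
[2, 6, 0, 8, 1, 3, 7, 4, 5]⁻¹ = [2, 4, 0, 5, 7, 8, 1, 6, 3]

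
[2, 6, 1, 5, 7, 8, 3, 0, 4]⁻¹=[7, 2, 0, 6, 8, 3, 1, 4, 5]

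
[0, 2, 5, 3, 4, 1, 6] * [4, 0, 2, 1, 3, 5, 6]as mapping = [0→4, 1→2, 2→5, 3→1, 4→3, 5→0, 6→6]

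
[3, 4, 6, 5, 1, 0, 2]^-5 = [3, 4, 6, 5, 1, 0, 2]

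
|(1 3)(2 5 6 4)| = 4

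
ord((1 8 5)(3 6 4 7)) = 12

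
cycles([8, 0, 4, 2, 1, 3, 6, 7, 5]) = (0 8 5 3 2 4 1)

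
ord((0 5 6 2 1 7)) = 6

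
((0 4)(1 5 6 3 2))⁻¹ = (0 4)(1 2 3 6 5)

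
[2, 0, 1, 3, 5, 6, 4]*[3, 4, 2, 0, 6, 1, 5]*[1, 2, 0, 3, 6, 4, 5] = [0, 3, 6, 1, 2, 4, 5]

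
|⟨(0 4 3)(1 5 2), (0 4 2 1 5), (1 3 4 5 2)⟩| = 360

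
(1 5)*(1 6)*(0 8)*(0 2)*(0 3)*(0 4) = (0 8 2 3 4) (1 5 6) 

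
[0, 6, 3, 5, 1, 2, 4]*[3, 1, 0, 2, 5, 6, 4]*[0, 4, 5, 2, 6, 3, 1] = [2, 6, 5, 1, 4, 0, 3]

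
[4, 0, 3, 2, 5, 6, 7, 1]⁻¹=[1, 7, 3, 2, 0, 4, 5, 6]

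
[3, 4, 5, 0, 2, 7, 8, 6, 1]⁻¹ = [3, 8, 4, 0, 1, 2, 7, 5, 6]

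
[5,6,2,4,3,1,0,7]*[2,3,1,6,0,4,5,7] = [4,5,1,0,6,3,2,7]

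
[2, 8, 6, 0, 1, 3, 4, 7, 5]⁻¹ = [3, 4, 0, 5, 6, 8, 2, 7, 1]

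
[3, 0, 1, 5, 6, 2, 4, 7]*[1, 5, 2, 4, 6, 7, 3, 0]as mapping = [0→4, 1→1, 2→5, 3→7, 4→3, 5→2, 6→6, 7→0]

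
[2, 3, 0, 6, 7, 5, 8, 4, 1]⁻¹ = [2, 8, 0, 1, 7, 5, 3, 4, 6]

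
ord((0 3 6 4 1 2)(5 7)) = 6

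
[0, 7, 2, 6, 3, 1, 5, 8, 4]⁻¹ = [0, 5, 2, 4, 8, 6, 3, 1, 7]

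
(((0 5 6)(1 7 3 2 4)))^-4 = (0 6 5)(1 7 3 2 4)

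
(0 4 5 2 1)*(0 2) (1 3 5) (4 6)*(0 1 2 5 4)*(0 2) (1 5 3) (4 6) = (0 4) (1 3 6 2) 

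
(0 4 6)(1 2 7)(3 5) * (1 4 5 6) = (0 5 3 6)(1 2 7 4)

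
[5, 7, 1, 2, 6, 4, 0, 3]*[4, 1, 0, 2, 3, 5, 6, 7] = [5, 7, 1, 0, 6, 3, 4, 2]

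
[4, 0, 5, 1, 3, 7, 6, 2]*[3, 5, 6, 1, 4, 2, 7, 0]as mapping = [0→4, 1→3, 2→2, 3→5, 4→1, 5→0, 6→7, 7→6]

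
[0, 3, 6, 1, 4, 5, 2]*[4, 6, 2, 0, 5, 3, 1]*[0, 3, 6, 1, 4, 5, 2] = [4, 0, 3, 2, 5, 1, 6]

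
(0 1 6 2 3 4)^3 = (0 2)(1 3)(4 6)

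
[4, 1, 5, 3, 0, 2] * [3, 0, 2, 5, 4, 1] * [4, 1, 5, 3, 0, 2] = [0, 4, 1, 2, 3, 5]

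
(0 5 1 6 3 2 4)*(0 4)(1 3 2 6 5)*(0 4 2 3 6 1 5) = (0 5 6 3 1)(2 4)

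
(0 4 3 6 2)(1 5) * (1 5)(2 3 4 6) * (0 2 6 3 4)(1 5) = (0 3 6 4)(1 5)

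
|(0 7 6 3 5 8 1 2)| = 8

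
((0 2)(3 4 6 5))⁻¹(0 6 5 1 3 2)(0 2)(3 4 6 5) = (0 2 5 3 1 4)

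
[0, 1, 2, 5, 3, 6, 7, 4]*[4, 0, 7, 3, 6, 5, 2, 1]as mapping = [0→4, 1→0, 2→7, 3→5, 4→3, 5→2, 6→1, 7→6]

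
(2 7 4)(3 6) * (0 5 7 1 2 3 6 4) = (0 5 7)(1 2)(3 4)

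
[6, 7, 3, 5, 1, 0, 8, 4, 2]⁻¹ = [5, 4, 8, 2, 7, 3, 0, 1, 6]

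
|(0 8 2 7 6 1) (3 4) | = 6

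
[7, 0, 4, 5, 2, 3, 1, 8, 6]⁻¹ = [1, 6, 4, 5, 2, 3, 8, 0, 7]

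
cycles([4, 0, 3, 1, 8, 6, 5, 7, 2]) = (0 4 8 2 3 1)(5 6)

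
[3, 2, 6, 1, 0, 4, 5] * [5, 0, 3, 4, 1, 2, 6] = [4, 3, 6, 0, 5, 1, 2]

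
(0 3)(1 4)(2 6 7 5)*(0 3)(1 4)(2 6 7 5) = (2 7)(5 6)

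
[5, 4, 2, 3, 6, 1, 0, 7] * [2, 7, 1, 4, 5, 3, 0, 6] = [3, 5, 1, 4, 0, 7, 2, 6]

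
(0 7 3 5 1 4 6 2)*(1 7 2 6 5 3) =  (0 2)(1 4 5 7)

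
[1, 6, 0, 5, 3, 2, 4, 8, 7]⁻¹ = [2, 0, 5, 4, 6, 3, 1, 8, 7]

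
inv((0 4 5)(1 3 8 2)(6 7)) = (0 5 4)(1 2 8 3)(6 7)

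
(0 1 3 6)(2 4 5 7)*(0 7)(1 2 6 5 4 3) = (0 2 3 5)(6 7)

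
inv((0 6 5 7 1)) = (0 1 7 5 6)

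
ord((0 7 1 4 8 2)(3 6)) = 6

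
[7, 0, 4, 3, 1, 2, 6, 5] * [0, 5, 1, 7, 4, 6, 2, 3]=[3, 0, 4, 7, 5, 1, 2, 6]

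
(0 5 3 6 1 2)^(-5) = (0 5 3 6 1 2)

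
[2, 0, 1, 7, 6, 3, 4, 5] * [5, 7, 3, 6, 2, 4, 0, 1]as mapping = [0→3, 1→5, 2→7, 3→1, 4→0, 5→6, 6→2, 7→4]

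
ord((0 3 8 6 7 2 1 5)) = 8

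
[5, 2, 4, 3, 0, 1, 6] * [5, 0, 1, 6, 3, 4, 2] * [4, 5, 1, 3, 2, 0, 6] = [2, 5, 3, 6, 0, 4, 1]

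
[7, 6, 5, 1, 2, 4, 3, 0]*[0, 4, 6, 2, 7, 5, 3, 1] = [1, 3, 5, 4, 6, 7, 2, 0]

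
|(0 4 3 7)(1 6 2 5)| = 4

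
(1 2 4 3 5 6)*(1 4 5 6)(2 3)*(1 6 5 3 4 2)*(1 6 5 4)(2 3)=(3 4 6)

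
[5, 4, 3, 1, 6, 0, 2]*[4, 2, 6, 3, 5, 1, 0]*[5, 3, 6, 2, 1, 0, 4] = [3, 0, 2, 6, 5, 1, 4]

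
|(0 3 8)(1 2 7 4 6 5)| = 6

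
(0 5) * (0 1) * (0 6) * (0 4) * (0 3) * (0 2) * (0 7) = (0 5 1 6 4 3 2 7)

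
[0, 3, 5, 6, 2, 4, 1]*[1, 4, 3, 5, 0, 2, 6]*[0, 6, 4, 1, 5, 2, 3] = [6, 2, 4, 3, 1, 0, 5]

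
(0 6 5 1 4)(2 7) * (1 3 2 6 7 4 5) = (0 7 6 1 5 3 2 4)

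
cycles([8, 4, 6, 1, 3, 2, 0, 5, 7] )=(0 8 7 5 2 6)(1 4 3)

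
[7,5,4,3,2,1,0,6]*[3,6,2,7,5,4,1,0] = [0,4,5,7,2,6,3,1]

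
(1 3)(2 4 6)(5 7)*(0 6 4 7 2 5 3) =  (0 6 5 2 7 3 1)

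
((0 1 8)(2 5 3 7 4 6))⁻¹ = (0 8 1)(2 6 4 7 3 5)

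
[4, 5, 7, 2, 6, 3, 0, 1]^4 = [4, 7, 3, 5, 6, 1, 0, 2]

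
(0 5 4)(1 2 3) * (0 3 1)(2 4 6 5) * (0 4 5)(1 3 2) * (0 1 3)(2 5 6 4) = (0 3 2)(1 6)(4 5)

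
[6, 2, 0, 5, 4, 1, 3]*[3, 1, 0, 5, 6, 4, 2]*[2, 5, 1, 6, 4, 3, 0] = [1, 2, 6, 4, 0, 5, 3]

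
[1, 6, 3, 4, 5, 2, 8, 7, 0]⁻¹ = [8, 0, 5, 2, 3, 4, 1, 7, 6]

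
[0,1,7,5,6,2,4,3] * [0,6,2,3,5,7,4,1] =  [0,6,1,7,4,2,5,3]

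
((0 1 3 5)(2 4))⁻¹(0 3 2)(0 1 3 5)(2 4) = (1 5 4)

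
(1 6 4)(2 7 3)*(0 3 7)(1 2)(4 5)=(0 3 1 6 5 4 2)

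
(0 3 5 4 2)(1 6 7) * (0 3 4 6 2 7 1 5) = (0 4 7 5 6 1 2 3)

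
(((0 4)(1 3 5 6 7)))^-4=(1 3 5 6 7)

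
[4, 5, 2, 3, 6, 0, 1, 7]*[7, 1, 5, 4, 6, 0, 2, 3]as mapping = [0→6, 1→0, 2→5, 3→4, 4→2, 5→7, 6→1, 7→3]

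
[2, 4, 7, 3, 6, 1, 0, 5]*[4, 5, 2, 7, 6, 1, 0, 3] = [2, 6, 3, 7, 0, 5, 4, 1]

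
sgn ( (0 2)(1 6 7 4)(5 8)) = -1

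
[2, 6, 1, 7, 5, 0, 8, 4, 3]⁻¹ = [5, 2, 0, 8, 7, 4, 1, 3, 6]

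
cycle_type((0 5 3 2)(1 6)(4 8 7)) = 2.3.4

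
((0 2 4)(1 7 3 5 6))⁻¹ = (0 4 2)(1 6 5 3 7)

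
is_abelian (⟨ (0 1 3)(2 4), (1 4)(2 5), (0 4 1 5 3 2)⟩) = no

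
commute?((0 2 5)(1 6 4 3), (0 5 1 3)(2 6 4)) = no:(0 2 5)(1 6 4 3)*(0 5 1 3)(2 6 4) = (0 6 2 1 4), (0 5 1 3)(2 6 4)*(0 2 5)(1 6 4 3) = (2 4 5 6 3)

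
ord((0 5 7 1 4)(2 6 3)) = 15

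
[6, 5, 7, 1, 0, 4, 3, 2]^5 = [4, 3, 7, 6, 5, 1, 0, 2]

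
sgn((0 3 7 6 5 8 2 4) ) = -1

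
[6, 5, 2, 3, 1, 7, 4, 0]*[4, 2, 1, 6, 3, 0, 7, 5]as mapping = [0→7, 1→0, 2→1, 3→6, 4→2, 5→5, 6→3, 7→4]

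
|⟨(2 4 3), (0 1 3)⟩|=60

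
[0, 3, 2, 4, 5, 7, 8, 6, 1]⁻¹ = [0, 8, 2, 1, 3, 4, 7, 5, 6]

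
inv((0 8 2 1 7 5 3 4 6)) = (0 6 4 3 5 7 1 2 8)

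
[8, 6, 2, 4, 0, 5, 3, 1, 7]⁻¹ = [4, 7, 2, 6, 3, 5, 1, 8, 0]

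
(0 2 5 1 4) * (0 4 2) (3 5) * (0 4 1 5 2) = (0 4 1) (2 3) 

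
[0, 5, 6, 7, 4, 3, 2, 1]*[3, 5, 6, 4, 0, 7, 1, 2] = [3, 7, 1, 2, 0, 4, 6, 5]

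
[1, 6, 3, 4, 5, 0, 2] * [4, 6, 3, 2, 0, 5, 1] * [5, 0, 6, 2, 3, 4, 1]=[1, 0, 6, 5, 4, 3, 2]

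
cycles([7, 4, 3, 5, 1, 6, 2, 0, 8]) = (0 7)(1 4)(2 3 5 6)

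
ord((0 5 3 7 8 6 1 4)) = 8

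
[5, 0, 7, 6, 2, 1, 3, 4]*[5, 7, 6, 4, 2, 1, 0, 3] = [1, 5, 3, 0, 6, 7, 4, 2]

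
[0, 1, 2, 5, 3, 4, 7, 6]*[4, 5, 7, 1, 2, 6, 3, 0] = [4, 5, 7, 6, 1, 2, 0, 3]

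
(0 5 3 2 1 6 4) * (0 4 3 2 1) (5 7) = (0 7 5 2) (1 6 3) 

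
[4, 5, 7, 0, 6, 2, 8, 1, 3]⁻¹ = [3, 7, 5, 8, 0, 1, 4, 2, 6]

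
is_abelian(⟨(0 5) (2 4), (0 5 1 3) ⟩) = no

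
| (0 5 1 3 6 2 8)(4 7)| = 14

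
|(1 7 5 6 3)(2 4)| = 10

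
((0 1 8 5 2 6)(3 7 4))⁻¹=(0 6 2 5 8 1)(3 4 7)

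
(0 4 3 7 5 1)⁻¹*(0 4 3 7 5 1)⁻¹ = (0 5 3)(1 7 4)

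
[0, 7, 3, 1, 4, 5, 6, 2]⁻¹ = [0, 3, 7, 2, 4, 5, 6, 1]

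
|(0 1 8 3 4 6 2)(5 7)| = 14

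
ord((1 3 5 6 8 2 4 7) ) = 8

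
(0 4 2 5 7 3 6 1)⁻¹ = (0 1 6 3 7 5 2 4)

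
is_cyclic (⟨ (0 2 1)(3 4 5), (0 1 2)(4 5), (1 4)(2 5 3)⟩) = no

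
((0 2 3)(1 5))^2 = (0 3 2)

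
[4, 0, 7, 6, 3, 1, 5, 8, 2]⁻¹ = [1, 5, 8, 4, 0, 6, 3, 2, 7]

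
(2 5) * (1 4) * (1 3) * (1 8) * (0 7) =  (0 7)(1 4 3 8)(2 5)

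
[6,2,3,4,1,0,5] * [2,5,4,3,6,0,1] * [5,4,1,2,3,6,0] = [4,3,2,0,6,1,5]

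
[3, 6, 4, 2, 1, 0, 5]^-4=[4, 0, 6, 1, 5, 2, 3]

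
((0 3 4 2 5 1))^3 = (0 2)(1 4)(3 5)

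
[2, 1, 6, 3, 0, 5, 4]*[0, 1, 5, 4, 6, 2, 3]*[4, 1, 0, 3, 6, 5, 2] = [5, 1, 3, 6, 4, 0, 2]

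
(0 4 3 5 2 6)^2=(0 3 2)(4 5 6)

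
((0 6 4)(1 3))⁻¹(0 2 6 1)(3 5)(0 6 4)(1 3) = (1 5)(2 4 3 6)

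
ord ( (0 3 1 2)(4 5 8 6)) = 4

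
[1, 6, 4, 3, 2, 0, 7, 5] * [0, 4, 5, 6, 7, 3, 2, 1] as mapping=[0→4, 1→2, 2→7, 3→6, 4→5, 5→0, 6→1, 7→3] 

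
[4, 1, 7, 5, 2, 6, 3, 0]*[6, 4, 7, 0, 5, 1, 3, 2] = [5, 4, 2, 1, 7, 3, 0, 6]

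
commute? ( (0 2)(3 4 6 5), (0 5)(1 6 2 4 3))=no: (0 2)(3 4 6 5)*(0 5)(1 6 2 4 3)=(0 4 2 5 1 6), (0 5)(1 6 2 4 3)*(0 2)(3 4 6 5)=(0 3 1 5 2 6)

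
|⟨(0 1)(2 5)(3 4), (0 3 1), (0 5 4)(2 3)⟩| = 720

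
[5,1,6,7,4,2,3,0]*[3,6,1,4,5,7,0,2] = [7,6,0,2,5,1,4,3]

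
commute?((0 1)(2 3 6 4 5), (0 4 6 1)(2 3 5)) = no:(0 1)(2 3 6 4 5)*(0 4 6 1)(2 3 5) = (1 4 2 5 3), (0 4 6 1)(2 3 5)*(0 1)(2 3 6 4 5) = (0 5 3 2 6)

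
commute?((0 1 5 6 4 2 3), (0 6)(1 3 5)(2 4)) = no:(0 1 5 6 4 2 3)*(0 6)(1 3 5)(2 4) = (0 3 6 2 5), (0 6)(1 3 5)(2 4)*(0 1 5 6 4 2 3) = (0 4 3 6 1)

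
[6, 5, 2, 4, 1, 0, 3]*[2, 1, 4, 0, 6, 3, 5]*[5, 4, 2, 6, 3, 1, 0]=[1, 6, 3, 0, 4, 2, 5]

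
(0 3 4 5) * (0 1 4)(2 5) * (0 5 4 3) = (1 3 5)(2 4)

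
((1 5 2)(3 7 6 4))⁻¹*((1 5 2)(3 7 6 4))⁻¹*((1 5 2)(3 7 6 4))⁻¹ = (3 7 6 4)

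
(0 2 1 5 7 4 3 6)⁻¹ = (0 6 3 4 7 5 1 2)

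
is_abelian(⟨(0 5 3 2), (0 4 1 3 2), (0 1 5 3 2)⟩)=no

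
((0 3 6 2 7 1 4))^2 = (0 6 7 4 3 2 1)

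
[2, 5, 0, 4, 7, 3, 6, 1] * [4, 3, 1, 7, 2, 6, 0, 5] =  [1, 6, 4, 2, 5, 7, 0, 3]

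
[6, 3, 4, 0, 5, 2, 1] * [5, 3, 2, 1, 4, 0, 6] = [6, 1, 4, 5, 0, 2, 3]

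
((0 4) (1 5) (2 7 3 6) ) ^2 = (2 3) (6 7) 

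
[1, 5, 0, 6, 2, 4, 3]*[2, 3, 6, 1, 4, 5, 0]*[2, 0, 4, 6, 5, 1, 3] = [6, 1, 4, 2, 3, 5, 0]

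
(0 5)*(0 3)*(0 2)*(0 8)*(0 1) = (0 5 3 2 8 1)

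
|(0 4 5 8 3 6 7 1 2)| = 9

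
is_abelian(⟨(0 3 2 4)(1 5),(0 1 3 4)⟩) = no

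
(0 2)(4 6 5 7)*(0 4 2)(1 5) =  (1 5 7 2 4 6)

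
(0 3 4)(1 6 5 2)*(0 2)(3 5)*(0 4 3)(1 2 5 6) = (0 6)(4 5)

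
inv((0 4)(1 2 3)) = (0 4)(1 3 2)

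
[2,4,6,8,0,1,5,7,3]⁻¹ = [4,5,0,8,1,6,2,7,3]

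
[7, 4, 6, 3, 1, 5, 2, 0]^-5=[7, 4, 6, 3, 1, 5, 2, 0]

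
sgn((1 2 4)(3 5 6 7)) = -1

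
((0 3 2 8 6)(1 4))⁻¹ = (0 6 8 2 3)(1 4)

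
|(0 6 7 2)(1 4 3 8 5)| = 20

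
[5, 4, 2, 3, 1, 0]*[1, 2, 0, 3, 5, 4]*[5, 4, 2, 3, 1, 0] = [1, 0, 5, 3, 2, 4]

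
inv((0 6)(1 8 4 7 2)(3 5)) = (0 6)(1 2 7 4 8)(3 5)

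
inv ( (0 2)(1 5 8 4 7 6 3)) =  (0 2)(1 3 6 7 4 8 5)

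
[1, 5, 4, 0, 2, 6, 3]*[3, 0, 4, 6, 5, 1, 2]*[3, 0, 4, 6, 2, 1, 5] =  [3, 0, 1, 6, 2, 4, 5]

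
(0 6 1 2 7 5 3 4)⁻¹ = (0 4 3 5 7 2 1 6)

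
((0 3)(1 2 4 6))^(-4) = ()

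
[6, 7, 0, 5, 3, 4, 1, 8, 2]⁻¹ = [2, 6, 8, 4, 5, 3, 0, 1, 7]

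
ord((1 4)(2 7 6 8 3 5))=6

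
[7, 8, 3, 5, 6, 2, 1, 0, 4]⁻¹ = [7, 6, 5, 2, 8, 3, 4, 0, 1]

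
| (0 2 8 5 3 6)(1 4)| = 6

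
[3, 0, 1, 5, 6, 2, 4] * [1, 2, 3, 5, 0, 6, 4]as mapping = [0→5, 1→1, 2→2, 3→6, 4→4, 5→3, 6→0]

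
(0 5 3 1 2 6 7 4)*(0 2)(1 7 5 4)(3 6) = (0 4 2 3 7 1)(5 6)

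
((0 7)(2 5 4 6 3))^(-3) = (0 7)(2 4 3 5 6)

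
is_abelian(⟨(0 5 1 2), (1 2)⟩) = no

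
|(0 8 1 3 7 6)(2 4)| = 6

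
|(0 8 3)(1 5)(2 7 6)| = 6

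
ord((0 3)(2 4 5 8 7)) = 10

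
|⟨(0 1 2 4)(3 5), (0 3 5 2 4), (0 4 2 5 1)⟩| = 360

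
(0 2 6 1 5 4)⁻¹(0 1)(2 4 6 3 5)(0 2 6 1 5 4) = (0 1 3 4 6)(2 5)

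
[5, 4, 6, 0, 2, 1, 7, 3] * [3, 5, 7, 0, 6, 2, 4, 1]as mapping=[0→2, 1→6, 2→4, 3→3, 4→7, 5→5, 6→1, 7→0]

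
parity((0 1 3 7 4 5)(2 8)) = even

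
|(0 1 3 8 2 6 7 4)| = 8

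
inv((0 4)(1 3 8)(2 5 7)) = (0 4)(1 8 3)(2 7 5)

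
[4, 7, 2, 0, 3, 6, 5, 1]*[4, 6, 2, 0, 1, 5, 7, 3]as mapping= [0→1, 1→3, 2→2, 3→4, 4→0, 5→7, 6→5, 7→6]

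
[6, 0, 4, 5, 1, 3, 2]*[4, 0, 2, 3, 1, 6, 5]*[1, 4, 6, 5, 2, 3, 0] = [3, 2, 4, 0, 1, 5, 6] 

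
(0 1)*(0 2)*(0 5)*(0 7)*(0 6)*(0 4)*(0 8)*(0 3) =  (0 1 2 5 7 6 4 8 3) 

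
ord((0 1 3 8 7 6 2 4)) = 8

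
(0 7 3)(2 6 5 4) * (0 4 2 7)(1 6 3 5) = (1 6)(2 3 4 7 5)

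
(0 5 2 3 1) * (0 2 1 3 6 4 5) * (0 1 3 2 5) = (0 1 5 3 2 6 4)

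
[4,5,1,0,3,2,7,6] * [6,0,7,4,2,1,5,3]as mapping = [0→2,1→1,2→0,3→6,4→4,5→7,6→3,7→5]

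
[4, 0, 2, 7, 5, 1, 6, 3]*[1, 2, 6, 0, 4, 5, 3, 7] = [4, 1, 6, 7, 5, 2, 3, 0]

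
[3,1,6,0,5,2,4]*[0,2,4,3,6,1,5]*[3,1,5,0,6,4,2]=[0,5,4,3,1,6,2]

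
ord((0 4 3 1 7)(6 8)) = 10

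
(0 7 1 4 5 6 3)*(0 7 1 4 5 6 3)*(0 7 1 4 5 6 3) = (0 4 3 1 6 7 5)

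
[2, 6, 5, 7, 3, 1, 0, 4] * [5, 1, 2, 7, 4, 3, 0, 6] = [2, 0, 3, 6, 7, 1, 5, 4]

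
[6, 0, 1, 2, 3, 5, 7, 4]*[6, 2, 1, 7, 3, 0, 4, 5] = [4, 6, 2, 1, 7, 0, 5, 3]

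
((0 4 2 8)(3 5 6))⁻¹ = (0 8 2 4)(3 6 5)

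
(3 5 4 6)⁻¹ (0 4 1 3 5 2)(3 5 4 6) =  (0 6 1 5 4 2)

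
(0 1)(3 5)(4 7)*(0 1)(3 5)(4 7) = ()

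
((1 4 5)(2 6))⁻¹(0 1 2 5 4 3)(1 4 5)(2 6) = (0 4 6 1 5 3)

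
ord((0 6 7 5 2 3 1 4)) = 8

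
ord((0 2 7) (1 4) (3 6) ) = 6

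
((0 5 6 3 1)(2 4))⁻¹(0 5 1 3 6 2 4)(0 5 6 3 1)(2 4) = (0 1 3 4 2 5 6)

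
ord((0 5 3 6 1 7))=6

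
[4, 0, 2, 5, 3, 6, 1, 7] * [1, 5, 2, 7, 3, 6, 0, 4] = [3, 1, 2, 6, 7, 0, 5, 4]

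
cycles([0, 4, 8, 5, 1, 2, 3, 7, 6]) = (1 4)(2 8 6 3 5)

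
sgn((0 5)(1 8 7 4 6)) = -1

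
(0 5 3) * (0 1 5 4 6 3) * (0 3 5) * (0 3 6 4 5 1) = (0 5 6 1 3)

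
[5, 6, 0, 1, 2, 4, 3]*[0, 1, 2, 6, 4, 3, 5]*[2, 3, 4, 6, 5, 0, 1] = [6, 0, 2, 3, 4, 5, 1]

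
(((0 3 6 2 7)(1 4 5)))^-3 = (0 6 7 3 2)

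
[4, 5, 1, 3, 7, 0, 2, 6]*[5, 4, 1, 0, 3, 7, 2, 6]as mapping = [0→3, 1→7, 2→4, 3→0, 4→6, 5→5, 6→1, 7→2]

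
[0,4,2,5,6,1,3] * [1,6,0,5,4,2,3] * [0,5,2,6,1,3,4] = [5,1,0,2,6,4,3]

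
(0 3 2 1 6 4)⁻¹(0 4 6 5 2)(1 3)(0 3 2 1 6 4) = (0 4 5 1 3)(2 6)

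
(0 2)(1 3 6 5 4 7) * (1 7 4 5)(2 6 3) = (0 6 1 2)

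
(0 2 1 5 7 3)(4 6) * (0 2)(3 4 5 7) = (1 7 4 6 5 3 2)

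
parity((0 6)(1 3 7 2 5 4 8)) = odd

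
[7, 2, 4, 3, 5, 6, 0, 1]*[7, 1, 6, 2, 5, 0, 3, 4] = [4, 6, 5, 2, 0, 3, 7, 1]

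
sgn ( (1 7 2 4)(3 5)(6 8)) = -1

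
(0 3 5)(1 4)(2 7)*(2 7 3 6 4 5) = (0 6 4 1 5)(2 3)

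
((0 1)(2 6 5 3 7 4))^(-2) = (2 7 5)(3 6 4)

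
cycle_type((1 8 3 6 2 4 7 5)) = 8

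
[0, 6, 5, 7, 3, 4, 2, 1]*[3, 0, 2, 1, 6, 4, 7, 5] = [3, 7, 4, 5, 1, 6, 2, 0]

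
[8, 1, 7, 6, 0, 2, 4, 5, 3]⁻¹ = [4, 1, 5, 8, 6, 7, 3, 2, 0]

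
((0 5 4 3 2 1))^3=(0 3)(1 4)(2 5)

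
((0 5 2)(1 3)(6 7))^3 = (1 3)(6 7)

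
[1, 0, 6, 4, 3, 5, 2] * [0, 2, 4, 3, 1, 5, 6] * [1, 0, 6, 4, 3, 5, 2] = [6, 1, 2, 0, 4, 5, 3]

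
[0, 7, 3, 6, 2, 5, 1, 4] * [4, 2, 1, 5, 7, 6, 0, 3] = [4, 3, 5, 0, 1, 6, 2, 7]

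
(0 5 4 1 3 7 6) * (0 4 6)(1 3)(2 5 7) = (0 7)(2 5 6 4 3)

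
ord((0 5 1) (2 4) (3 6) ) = 6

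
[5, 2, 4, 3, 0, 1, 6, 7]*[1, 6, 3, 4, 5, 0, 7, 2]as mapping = [0→0, 1→3, 2→5, 3→4, 4→1, 5→6, 6→7, 7→2]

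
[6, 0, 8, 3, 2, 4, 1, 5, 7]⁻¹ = [1, 6, 4, 3, 5, 7, 0, 8, 2]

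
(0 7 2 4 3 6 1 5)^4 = (0 3)(1 2)(4 5)(6 7)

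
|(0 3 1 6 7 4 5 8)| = 8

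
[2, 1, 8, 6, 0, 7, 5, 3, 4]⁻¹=[4, 1, 0, 7, 8, 6, 3, 5, 2]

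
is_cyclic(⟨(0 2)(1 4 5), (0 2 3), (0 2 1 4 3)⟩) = no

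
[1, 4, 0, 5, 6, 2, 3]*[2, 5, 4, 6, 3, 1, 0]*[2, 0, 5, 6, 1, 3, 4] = [3, 6, 5, 0, 2, 1, 4]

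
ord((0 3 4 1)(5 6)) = 4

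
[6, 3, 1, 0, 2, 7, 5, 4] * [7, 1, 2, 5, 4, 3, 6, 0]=[6, 5, 1, 7, 2, 0, 3, 4]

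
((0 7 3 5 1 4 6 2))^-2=(0 6 1 3)(2 4 5 7)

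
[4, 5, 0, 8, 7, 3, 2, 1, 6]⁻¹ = [2, 7, 6, 5, 0, 1, 8, 4, 3]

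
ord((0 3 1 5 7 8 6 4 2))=9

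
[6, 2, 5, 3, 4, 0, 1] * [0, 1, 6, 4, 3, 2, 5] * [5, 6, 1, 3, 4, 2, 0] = [2, 0, 1, 4, 3, 5, 6]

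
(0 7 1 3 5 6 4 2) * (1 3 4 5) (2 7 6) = (0 6 5 2) (1 4 7 3) 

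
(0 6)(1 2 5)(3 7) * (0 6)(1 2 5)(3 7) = (1 5 2)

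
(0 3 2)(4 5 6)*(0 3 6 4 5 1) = (0 6 5 4 1)(2 3)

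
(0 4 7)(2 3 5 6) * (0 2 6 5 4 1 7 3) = (0 1 7 2)(3 4)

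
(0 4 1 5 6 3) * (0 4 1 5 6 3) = (0 1 6)(3 4 5)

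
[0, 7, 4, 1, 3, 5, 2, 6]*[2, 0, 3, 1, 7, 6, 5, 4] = [2, 4, 7, 0, 1, 6, 3, 5]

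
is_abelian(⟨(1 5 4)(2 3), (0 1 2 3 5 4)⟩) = no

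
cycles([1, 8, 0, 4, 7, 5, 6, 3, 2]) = (0 1 8 2)(3 4 7)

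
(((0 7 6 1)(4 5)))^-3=(0 7 6 1)(4 5)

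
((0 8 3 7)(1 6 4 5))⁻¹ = (0 7 3 8)(1 5 4 6)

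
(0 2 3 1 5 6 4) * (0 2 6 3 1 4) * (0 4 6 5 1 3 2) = (0 5 2 3 6 4)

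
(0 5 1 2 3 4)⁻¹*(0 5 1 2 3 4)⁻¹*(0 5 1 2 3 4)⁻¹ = (0 2)(1 4)(3 5)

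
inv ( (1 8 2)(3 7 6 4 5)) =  (1 2 8)(3 5 4 6 7)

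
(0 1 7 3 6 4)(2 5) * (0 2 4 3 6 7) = (0 1)(2 5 4)(3 7 6)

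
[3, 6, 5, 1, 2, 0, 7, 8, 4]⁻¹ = [5, 3, 4, 0, 8, 2, 1, 6, 7]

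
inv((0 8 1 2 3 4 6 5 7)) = (0 7 5 6 4 3 2 1 8)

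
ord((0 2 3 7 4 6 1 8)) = 8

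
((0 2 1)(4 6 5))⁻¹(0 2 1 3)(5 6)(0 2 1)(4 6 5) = (0 3 2 1)(4 5)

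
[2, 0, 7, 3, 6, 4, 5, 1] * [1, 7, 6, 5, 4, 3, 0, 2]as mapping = [0→6, 1→1, 2→2, 3→5, 4→0, 5→4, 6→3, 7→7]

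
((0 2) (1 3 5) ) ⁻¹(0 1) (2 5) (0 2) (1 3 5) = (0 1) (2 3) 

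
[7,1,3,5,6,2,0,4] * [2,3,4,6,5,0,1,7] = [7,3,6,0,1,4,2,5]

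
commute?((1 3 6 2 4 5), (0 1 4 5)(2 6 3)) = no:(1 3 6 2 4 5)*(0 1 4 5)(2 6 3) = (0 1 2 5 4), (0 1 4 5)(2 6 3)*(1 3 6 2 4 5) = (0 3 4 1 5)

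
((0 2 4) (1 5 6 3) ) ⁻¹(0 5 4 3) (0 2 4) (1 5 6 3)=(0 1 2 6) 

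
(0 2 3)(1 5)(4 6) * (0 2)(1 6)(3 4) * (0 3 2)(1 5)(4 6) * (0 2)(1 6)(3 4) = (0 4 5 3 2 1 6)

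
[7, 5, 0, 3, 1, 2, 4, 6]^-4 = [4, 0, 6, 3, 2, 7, 5, 1]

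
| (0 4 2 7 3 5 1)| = 7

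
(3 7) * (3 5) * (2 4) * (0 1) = (0 1)(2 4)(3 7 5)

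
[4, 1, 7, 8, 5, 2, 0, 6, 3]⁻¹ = [6, 1, 5, 8, 0, 4, 7, 2, 3]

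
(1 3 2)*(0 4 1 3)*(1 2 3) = (0 4 2 1)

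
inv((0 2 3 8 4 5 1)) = (0 1 5 4 8 3 2)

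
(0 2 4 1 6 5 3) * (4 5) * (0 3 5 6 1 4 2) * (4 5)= (2 6)(4 5)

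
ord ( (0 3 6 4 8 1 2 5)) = 8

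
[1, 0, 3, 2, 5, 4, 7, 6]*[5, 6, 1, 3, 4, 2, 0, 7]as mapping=[0→6, 1→5, 2→3, 3→1, 4→2, 5→4, 6→7, 7→0]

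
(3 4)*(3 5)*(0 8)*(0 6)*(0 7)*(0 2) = (0 8 6 7 2)(3 4 5)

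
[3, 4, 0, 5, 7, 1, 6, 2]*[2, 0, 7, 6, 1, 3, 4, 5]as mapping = [0→6, 1→1, 2→2, 3→3, 4→5, 5→0, 6→4, 7→7]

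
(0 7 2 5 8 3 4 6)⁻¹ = (0 6 4 3 8 5 2 7)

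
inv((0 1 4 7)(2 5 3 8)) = (0 7 4 1)(2 8 3 5)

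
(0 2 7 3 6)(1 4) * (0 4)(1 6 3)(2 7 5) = (0 7 1)(2 5)(4 6)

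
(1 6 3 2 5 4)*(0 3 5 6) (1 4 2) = (0 3 1) (2 6 5) 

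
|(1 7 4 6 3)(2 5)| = 10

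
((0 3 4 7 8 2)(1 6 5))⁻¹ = (0 2 8 7 4 3)(1 5 6)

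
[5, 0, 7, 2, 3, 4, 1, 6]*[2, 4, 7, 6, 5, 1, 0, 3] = [1, 2, 3, 7, 6, 5, 4, 0]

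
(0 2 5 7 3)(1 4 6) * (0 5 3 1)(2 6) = (0 6)(1 4 2 3 5 7)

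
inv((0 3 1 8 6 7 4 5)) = (0 5 4 7 6 8 1 3)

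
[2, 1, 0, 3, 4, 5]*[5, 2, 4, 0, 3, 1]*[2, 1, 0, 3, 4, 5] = [4, 0, 5, 2, 3, 1]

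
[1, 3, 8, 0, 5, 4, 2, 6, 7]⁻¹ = [3, 0, 6, 1, 5, 4, 7, 8, 2]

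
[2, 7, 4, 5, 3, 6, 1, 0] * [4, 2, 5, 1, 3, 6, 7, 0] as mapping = [0→5, 1→0, 2→3, 3→6, 4→1, 5→7, 6→2, 7→4] 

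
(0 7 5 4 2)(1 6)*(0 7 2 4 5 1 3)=(0 2 7 1 6 3)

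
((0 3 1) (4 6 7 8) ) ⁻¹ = (0 1 3) (4 8 7 6) 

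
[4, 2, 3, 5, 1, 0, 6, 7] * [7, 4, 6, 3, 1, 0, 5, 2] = [1, 6, 3, 0, 4, 7, 5, 2]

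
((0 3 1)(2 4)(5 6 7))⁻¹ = (0 1 3)(2 4)(5 7 6)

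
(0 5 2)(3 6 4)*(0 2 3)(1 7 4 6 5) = (0 1 7 4)(3 5)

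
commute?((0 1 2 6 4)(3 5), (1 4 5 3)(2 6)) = no:(0 1 2 6 4)(3 5) * (1 4 5 3)(2 6) = (0 4)(1 6 5), (1 4 5 3)(2 6) * (0 1 2 6 4)(3 5) = (0 1)(2 4 3)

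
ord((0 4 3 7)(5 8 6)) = 12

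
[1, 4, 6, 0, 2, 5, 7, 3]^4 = [6, 7, 0, 2, 3, 5, 1, 4]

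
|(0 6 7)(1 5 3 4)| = 12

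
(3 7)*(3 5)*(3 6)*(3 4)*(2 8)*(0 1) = (0 1)(2 8)(3 7 5 6 4)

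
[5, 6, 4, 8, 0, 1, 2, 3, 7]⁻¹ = [4, 5, 6, 7, 2, 0, 1, 8, 3]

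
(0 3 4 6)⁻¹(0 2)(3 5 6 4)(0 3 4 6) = (0 6 4 5)(2 3)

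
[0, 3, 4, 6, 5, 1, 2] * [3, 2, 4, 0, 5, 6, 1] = [3, 0, 5, 1, 6, 2, 4]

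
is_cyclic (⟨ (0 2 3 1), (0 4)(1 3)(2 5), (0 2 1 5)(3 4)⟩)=no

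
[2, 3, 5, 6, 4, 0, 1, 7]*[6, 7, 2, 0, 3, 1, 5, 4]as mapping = [0→2, 1→0, 2→1, 3→5, 4→3, 5→6, 6→7, 7→4]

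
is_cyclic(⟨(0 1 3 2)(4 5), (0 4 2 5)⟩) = no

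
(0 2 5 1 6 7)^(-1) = (0 7 6 1 5 2)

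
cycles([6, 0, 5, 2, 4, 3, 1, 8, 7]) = (0 6 1)(2 5 3)(7 8)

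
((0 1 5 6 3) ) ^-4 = (0 1 5 6 3) 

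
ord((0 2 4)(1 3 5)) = 3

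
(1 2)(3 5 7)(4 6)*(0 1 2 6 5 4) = (0 1 6)(3 4 5 7)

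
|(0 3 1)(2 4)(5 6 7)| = 6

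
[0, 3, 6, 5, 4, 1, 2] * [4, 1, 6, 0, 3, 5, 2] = [4, 0, 2, 5, 3, 1, 6]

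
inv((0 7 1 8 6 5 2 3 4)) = (0 4 3 2 5 6 8 1 7)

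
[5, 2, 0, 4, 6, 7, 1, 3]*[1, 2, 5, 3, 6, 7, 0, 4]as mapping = [0→7, 1→5, 2→1, 3→6, 4→0, 5→4, 6→2, 7→3]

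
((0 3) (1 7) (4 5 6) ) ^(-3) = (0 3) (1 7) 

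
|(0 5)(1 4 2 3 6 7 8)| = 14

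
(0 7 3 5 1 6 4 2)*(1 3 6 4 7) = (0 1 4 2)(3 5)(6 7)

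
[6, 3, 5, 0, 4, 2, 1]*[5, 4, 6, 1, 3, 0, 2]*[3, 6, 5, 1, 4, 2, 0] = [5, 6, 3, 2, 1, 0, 4]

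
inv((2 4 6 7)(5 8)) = (2 7 6 4)(5 8)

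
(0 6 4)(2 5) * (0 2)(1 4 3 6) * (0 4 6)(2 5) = (0 1 6 3)(4 5)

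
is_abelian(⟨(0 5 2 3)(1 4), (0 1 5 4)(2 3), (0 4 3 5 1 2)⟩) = no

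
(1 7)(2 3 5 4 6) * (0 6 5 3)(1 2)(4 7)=(0 6 1 4 5 7 2)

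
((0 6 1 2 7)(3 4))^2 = (0 1 7 6 2)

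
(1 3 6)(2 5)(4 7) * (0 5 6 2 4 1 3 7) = (0 5 4)(1 7)(2 6 3)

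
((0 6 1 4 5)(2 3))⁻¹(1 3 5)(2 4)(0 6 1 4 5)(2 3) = (0 4 2)(3 5)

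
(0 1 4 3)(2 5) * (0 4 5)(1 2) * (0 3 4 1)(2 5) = (0 5)(1 2 3)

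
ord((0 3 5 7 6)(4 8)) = 10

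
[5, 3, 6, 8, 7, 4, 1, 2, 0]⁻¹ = [8, 6, 7, 1, 5, 0, 2, 4, 3]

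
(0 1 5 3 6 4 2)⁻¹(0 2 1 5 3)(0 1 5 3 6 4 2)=(0 5 3 6 1)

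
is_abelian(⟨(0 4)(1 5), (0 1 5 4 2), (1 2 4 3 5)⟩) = no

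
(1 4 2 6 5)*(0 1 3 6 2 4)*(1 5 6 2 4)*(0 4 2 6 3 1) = (0 5 1 4)(3 6)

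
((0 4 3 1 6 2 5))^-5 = (0 3 6 5 4 1 2)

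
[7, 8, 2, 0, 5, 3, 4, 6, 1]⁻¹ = [3, 8, 2, 5, 6, 4, 7, 0, 1]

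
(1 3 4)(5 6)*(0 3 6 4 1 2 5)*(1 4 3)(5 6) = (0 1 5 3 4 2 6)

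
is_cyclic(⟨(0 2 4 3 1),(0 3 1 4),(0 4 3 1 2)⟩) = no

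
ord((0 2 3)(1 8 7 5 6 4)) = 6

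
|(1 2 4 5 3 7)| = 6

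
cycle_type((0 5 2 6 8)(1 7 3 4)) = 4.5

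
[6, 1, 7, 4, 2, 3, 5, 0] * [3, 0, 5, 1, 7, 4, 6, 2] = [6, 0, 2, 7, 5, 1, 4, 3]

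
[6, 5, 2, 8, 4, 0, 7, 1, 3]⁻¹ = [5, 7, 2, 8, 4, 1, 0, 6, 3]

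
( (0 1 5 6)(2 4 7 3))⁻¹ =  (0 6 5 1)(2 3 7 4)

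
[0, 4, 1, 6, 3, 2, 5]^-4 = [0, 3, 4, 5, 6, 1, 2]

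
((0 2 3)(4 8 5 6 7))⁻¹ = (0 3 2)(4 7 6 5 8)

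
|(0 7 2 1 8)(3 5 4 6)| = 20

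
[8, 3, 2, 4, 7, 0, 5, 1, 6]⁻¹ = [5, 7, 2, 1, 3, 6, 8, 4, 0]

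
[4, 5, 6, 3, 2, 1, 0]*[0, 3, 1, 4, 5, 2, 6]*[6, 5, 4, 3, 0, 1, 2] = [1, 4, 2, 0, 5, 3, 6]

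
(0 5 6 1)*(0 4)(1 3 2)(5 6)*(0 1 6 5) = (0 5)(1 4)(2 6 3)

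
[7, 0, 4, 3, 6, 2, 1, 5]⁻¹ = [1, 6, 5, 3, 2, 7, 4, 0]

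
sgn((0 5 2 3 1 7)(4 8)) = 1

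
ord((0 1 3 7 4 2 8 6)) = 8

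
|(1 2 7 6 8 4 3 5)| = 8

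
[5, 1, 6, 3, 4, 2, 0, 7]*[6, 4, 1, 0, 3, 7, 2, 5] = [7, 4, 2, 0, 3, 1, 6, 5]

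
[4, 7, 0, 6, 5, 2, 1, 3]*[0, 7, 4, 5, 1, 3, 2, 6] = [1, 6, 0, 2, 3, 4, 7, 5]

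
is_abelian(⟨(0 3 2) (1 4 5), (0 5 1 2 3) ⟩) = no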